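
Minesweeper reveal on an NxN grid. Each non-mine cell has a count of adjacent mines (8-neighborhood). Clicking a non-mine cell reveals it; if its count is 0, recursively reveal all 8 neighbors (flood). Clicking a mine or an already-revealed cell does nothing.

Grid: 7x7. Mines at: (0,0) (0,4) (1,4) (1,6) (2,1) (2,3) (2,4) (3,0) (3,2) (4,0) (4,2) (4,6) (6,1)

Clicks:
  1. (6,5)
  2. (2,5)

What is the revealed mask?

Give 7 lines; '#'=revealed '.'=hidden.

Click 1 (6,5) count=0: revealed 16 new [(3,3) (3,4) (3,5) (4,3) (4,4) (4,5) (5,2) (5,3) (5,4) (5,5) (5,6) (6,2) (6,3) (6,4) (6,5) (6,6)] -> total=16
Click 2 (2,5) count=3: revealed 1 new [(2,5)] -> total=17

Answer: .......
.......
.....#.
...###.
...###.
..#####
..#####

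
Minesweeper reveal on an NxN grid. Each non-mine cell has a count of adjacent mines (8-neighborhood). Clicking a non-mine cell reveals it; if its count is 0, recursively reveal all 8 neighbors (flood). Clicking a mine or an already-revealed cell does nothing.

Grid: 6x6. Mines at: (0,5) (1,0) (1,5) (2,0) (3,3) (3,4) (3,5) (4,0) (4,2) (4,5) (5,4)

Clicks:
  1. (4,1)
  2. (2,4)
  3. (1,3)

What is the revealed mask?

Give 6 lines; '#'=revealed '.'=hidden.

Click 1 (4,1) count=2: revealed 1 new [(4,1)] -> total=1
Click 2 (2,4) count=4: revealed 1 new [(2,4)] -> total=2
Click 3 (1,3) count=0: revealed 11 new [(0,1) (0,2) (0,3) (0,4) (1,1) (1,2) (1,3) (1,4) (2,1) (2,2) (2,3)] -> total=13

Answer: .####.
.####.
.####.
......
.#....
......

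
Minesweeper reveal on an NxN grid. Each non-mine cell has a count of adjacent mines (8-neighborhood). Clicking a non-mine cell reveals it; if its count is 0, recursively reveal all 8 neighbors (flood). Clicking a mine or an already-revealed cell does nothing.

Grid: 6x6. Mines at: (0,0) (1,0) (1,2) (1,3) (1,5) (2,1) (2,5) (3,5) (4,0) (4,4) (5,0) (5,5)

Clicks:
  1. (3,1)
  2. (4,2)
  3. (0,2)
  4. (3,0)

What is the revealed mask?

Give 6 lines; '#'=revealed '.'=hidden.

Answer: ..#...
......
......
####..
.###..
.###..

Derivation:
Click 1 (3,1) count=2: revealed 1 new [(3,1)] -> total=1
Click 2 (4,2) count=0: revealed 8 new [(3,2) (3,3) (4,1) (4,2) (4,3) (5,1) (5,2) (5,3)] -> total=9
Click 3 (0,2) count=2: revealed 1 new [(0,2)] -> total=10
Click 4 (3,0) count=2: revealed 1 new [(3,0)] -> total=11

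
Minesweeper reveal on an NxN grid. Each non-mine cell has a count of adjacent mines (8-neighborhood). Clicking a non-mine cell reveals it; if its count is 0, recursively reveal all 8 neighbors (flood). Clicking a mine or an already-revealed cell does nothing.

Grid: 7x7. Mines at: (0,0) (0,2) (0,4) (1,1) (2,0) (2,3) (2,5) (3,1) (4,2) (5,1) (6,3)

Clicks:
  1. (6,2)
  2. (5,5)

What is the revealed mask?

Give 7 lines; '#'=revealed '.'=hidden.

Click 1 (6,2) count=2: revealed 1 new [(6,2)] -> total=1
Click 2 (5,5) count=0: revealed 15 new [(3,3) (3,4) (3,5) (3,6) (4,3) (4,4) (4,5) (4,6) (5,3) (5,4) (5,5) (5,6) (6,4) (6,5) (6,6)] -> total=16

Answer: .......
.......
.......
...####
...####
...####
..#.###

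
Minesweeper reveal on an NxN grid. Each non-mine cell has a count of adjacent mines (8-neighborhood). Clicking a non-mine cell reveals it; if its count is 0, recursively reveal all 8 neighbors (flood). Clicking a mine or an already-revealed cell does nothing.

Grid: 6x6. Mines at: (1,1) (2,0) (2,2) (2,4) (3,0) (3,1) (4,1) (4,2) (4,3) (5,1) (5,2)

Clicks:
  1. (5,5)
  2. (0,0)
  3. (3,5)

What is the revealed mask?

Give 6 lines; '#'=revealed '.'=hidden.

Click 1 (5,5) count=0: revealed 6 new [(3,4) (3,5) (4,4) (4,5) (5,4) (5,5)] -> total=6
Click 2 (0,0) count=1: revealed 1 new [(0,0)] -> total=7
Click 3 (3,5) count=1: revealed 0 new [(none)] -> total=7

Answer: #.....
......
......
....##
....##
....##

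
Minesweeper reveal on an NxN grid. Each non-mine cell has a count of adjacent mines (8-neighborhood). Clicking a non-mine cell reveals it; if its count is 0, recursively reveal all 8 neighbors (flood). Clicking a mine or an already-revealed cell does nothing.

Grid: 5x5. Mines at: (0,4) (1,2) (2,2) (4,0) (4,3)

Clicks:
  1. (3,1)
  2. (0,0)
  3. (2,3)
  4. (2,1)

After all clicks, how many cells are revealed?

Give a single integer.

Answer: 9

Derivation:
Click 1 (3,1) count=2: revealed 1 new [(3,1)] -> total=1
Click 2 (0,0) count=0: revealed 7 new [(0,0) (0,1) (1,0) (1,1) (2,0) (2,1) (3,0)] -> total=8
Click 3 (2,3) count=2: revealed 1 new [(2,3)] -> total=9
Click 4 (2,1) count=2: revealed 0 new [(none)] -> total=9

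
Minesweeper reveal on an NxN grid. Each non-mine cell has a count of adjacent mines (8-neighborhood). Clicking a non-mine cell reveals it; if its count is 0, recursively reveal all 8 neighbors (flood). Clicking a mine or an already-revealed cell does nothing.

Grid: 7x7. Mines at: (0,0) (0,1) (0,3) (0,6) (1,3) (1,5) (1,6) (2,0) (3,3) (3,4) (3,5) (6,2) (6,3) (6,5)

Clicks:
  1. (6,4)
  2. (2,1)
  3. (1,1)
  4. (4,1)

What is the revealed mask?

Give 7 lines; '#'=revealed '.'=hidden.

Click 1 (6,4) count=2: revealed 1 new [(6,4)] -> total=1
Click 2 (2,1) count=1: revealed 1 new [(2,1)] -> total=2
Click 3 (1,1) count=3: revealed 1 new [(1,1)] -> total=3
Click 4 (4,1) count=0: revealed 11 new [(3,0) (3,1) (3,2) (4,0) (4,1) (4,2) (5,0) (5,1) (5,2) (6,0) (6,1)] -> total=14

Answer: .......
.#.....
.#.....
###....
###....
###....
##..#..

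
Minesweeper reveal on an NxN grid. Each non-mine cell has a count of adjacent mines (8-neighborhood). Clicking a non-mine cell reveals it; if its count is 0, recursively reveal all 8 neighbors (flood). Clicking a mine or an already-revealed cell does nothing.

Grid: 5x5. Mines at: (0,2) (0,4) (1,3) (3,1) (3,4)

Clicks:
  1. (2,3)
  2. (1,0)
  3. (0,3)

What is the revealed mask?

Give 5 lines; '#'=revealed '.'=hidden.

Answer: ##.#.
##...
##.#.
.....
.....

Derivation:
Click 1 (2,3) count=2: revealed 1 new [(2,3)] -> total=1
Click 2 (1,0) count=0: revealed 6 new [(0,0) (0,1) (1,0) (1,1) (2,0) (2,1)] -> total=7
Click 3 (0,3) count=3: revealed 1 new [(0,3)] -> total=8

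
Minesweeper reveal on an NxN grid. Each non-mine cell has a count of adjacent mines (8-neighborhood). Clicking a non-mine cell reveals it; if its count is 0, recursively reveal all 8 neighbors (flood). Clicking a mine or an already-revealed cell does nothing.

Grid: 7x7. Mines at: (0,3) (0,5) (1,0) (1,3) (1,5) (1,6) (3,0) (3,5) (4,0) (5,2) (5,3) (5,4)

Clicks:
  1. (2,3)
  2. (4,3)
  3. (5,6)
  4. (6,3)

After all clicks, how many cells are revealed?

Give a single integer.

Click 1 (2,3) count=1: revealed 1 new [(2,3)] -> total=1
Click 2 (4,3) count=3: revealed 1 new [(4,3)] -> total=2
Click 3 (5,6) count=0: revealed 6 new [(4,5) (4,6) (5,5) (5,6) (6,5) (6,6)] -> total=8
Click 4 (6,3) count=3: revealed 1 new [(6,3)] -> total=9

Answer: 9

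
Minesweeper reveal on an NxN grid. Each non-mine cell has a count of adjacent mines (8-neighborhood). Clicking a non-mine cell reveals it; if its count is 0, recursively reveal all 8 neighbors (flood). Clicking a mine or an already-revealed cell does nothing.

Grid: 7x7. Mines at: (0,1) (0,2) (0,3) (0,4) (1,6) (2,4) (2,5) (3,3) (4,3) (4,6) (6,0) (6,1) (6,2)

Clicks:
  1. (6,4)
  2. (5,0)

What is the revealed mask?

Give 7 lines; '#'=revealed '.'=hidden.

Answer: .......
.......
.......
.......
.......
#..####
...####

Derivation:
Click 1 (6,4) count=0: revealed 8 new [(5,3) (5,4) (5,5) (5,6) (6,3) (6,4) (6,5) (6,6)] -> total=8
Click 2 (5,0) count=2: revealed 1 new [(5,0)] -> total=9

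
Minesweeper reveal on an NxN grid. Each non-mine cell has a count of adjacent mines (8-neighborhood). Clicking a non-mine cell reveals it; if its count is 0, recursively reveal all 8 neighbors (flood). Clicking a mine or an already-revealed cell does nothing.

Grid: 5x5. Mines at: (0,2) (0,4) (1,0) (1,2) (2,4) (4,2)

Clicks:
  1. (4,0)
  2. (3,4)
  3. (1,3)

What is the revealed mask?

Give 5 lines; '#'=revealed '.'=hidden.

Click 1 (4,0) count=0: revealed 6 new [(2,0) (2,1) (3,0) (3,1) (4,0) (4,1)] -> total=6
Click 2 (3,4) count=1: revealed 1 new [(3,4)] -> total=7
Click 3 (1,3) count=4: revealed 1 new [(1,3)] -> total=8

Answer: .....
...#.
##...
##..#
##...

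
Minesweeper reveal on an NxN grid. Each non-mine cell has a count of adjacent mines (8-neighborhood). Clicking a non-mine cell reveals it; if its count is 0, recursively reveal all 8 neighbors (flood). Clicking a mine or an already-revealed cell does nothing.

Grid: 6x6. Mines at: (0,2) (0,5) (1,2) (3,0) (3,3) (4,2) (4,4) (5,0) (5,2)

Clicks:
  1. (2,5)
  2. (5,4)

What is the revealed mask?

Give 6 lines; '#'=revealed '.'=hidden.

Click 1 (2,5) count=0: revealed 6 new [(1,4) (1,5) (2,4) (2,5) (3,4) (3,5)] -> total=6
Click 2 (5,4) count=1: revealed 1 new [(5,4)] -> total=7

Answer: ......
....##
....##
....##
......
....#.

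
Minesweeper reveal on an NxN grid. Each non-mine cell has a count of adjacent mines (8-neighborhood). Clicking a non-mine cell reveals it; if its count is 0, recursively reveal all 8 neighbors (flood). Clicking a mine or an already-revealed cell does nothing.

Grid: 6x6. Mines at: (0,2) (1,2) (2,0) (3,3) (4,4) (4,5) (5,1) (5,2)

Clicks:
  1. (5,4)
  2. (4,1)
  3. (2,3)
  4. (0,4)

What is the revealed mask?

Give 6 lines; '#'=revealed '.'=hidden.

Answer: ...###
...###
...###
....##
.#....
....#.

Derivation:
Click 1 (5,4) count=2: revealed 1 new [(5,4)] -> total=1
Click 2 (4,1) count=2: revealed 1 new [(4,1)] -> total=2
Click 3 (2,3) count=2: revealed 1 new [(2,3)] -> total=3
Click 4 (0,4) count=0: revealed 10 new [(0,3) (0,4) (0,5) (1,3) (1,4) (1,5) (2,4) (2,5) (3,4) (3,5)] -> total=13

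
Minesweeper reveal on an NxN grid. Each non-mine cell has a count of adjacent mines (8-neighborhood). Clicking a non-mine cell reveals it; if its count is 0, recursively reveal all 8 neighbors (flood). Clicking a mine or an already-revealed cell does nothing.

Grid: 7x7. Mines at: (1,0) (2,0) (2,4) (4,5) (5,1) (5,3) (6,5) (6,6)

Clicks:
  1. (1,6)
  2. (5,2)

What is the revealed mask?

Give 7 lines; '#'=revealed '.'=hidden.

Answer: .######
.######
.###.##
.###.##
.###...
..#....
.......

Derivation:
Click 1 (1,6) count=0: revealed 25 new [(0,1) (0,2) (0,3) (0,4) (0,5) (0,6) (1,1) (1,2) (1,3) (1,4) (1,5) (1,6) (2,1) (2,2) (2,3) (2,5) (2,6) (3,1) (3,2) (3,3) (3,5) (3,6) (4,1) (4,2) (4,3)] -> total=25
Click 2 (5,2) count=2: revealed 1 new [(5,2)] -> total=26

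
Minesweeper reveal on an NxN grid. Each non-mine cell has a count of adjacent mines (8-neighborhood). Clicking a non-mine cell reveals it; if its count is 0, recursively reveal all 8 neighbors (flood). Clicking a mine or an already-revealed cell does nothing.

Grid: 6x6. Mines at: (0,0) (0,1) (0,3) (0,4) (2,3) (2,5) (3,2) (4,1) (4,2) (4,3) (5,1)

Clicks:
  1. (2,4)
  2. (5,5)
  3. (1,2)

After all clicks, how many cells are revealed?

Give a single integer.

Answer: 8

Derivation:
Click 1 (2,4) count=2: revealed 1 new [(2,4)] -> total=1
Click 2 (5,5) count=0: revealed 6 new [(3,4) (3,5) (4,4) (4,5) (5,4) (5,5)] -> total=7
Click 3 (1,2) count=3: revealed 1 new [(1,2)] -> total=8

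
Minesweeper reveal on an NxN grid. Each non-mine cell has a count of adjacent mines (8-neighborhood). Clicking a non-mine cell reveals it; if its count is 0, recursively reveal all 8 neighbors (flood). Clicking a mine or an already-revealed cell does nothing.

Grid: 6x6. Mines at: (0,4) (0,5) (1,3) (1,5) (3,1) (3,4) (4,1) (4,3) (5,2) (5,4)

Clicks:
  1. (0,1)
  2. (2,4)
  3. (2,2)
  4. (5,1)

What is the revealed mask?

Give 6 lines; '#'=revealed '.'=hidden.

Click 1 (0,1) count=0: revealed 9 new [(0,0) (0,1) (0,2) (1,0) (1,1) (1,2) (2,0) (2,1) (2,2)] -> total=9
Click 2 (2,4) count=3: revealed 1 new [(2,4)] -> total=10
Click 3 (2,2) count=2: revealed 0 new [(none)] -> total=10
Click 4 (5,1) count=2: revealed 1 new [(5,1)] -> total=11

Answer: ###...
###...
###.#.
......
......
.#....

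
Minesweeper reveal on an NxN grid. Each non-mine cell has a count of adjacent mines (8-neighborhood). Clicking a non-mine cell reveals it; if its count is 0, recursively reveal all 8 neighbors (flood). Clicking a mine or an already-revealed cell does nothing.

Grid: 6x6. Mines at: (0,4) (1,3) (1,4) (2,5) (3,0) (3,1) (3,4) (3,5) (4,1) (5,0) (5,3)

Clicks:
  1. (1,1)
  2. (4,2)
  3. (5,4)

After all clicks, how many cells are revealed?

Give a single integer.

Answer: 11

Derivation:
Click 1 (1,1) count=0: revealed 9 new [(0,0) (0,1) (0,2) (1,0) (1,1) (1,2) (2,0) (2,1) (2,2)] -> total=9
Click 2 (4,2) count=3: revealed 1 new [(4,2)] -> total=10
Click 3 (5,4) count=1: revealed 1 new [(5,4)] -> total=11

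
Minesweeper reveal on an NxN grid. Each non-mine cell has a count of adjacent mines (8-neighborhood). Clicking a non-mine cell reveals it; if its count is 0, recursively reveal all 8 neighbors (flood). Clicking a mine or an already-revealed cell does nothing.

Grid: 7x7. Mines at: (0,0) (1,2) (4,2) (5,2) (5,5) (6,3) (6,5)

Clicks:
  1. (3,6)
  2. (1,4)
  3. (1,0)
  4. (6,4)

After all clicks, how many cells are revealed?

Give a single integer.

Answer: 22

Derivation:
Click 1 (3,6) count=0: revealed 20 new [(0,3) (0,4) (0,5) (0,6) (1,3) (1,4) (1,5) (1,6) (2,3) (2,4) (2,5) (2,6) (3,3) (3,4) (3,5) (3,6) (4,3) (4,4) (4,5) (4,6)] -> total=20
Click 2 (1,4) count=0: revealed 0 new [(none)] -> total=20
Click 3 (1,0) count=1: revealed 1 new [(1,0)] -> total=21
Click 4 (6,4) count=3: revealed 1 new [(6,4)] -> total=22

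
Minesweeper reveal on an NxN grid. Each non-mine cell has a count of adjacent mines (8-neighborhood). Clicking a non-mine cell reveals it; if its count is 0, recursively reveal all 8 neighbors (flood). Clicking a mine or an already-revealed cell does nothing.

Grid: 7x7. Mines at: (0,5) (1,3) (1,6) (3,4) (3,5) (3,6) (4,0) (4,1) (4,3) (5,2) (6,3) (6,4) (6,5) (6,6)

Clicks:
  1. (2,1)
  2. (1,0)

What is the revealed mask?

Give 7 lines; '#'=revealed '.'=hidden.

Click 1 (2,1) count=0: revealed 12 new [(0,0) (0,1) (0,2) (1,0) (1,1) (1,2) (2,0) (2,1) (2,2) (3,0) (3,1) (3,2)] -> total=12
Click 2 (1,0) count=0: revealed 0 new [(none)] -> total=12

Answer: ###....
###....
###....
###....
.......
.......
.......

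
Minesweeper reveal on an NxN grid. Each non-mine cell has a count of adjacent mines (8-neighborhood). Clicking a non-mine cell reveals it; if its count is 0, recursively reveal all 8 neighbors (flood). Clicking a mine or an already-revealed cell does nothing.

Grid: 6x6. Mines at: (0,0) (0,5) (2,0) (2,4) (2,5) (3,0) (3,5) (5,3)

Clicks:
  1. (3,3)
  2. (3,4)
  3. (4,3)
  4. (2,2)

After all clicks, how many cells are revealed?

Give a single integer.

Answer: 18

Derivation:
Click 1 (3,3) count=1: revealed 1 new [(3,3)] -> total=1
Click 2 (3,4) count=3: revealed 1 new [(3,4)] -> total=2
Click 3 (4,3) count=1: revealed 1 new [(4,3)] -> total=3
Click 4 (2,2) count=0: revealed 15 new [(0,1) (0,2) (0,3) (0,4) (1,1) (1,2) (1,3) (1,4) (2,1) (2,2) (2,3) (3,1) (3,2) (4,1) (4,2)] -> total=18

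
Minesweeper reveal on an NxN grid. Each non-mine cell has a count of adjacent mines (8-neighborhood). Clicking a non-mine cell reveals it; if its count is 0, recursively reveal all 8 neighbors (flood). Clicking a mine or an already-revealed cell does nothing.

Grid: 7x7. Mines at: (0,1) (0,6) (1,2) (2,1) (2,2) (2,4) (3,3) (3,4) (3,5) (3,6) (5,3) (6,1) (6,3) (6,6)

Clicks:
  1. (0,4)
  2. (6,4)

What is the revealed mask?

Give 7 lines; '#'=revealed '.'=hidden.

Click 1 (0,4) count=0: revealed 6 new [(0,3) (0,4) (0,5) (1,3) (1,4) (1,5)] -> total=6
Click 2 (6,4) count=2: revealed 1 new [(6,4)] -> total=7

Answer: ...###.
...###.
.......
.......
.......
.......
....#..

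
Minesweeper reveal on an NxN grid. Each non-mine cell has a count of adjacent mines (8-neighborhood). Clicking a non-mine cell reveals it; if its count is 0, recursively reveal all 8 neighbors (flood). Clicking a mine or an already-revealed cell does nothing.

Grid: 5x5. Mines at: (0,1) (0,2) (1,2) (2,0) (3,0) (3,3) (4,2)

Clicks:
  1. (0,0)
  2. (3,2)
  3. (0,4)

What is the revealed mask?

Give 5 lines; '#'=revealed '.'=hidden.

Click 1 (0,0) count=1: revealed 1 new [(0,0)] -> total=1
Click 2 (3,2) count=2: revealed 1 new [(3,2)] -> total=2
Click 3 (0,4) count=0: revealed 6 new [(0,3) (0,4) (1,3) (1,4) (2,3) (2,4)] -> total=8

Answer: #..##
...##
...##
..#..
.....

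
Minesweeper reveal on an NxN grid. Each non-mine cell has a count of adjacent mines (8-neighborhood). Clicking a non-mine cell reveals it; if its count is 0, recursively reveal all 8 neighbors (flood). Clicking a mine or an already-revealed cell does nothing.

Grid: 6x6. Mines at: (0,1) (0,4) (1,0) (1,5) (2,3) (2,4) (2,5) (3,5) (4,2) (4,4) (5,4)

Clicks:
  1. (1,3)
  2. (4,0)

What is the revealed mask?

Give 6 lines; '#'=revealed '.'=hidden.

Answer: ......
...#..
##....
##....
##....
##....

Derivation:
Click 1 (1,3) count=3: revealed 1 new [(1,3)] -> total=1
Click 2 (4,0) count=0: revealed 8 new [(2,0) (2,1) (3,0) (3,1) (4,0) (4,1) (5,0) (5,1)] -> total=9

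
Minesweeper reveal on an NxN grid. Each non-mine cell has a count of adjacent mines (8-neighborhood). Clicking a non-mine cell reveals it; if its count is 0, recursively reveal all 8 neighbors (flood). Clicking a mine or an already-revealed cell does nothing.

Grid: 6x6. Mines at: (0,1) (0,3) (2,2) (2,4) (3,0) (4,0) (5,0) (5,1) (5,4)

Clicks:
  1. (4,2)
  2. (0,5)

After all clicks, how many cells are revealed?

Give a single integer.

Answer: 5

Derivation:
Click 1 (4,2) count=1: revealed 1 new [(4,2)] -> total=1
Click 2 (0,5) count=0: revealed 4 new [(0,4) (0,5) (1,4) (1,5)] -> total=5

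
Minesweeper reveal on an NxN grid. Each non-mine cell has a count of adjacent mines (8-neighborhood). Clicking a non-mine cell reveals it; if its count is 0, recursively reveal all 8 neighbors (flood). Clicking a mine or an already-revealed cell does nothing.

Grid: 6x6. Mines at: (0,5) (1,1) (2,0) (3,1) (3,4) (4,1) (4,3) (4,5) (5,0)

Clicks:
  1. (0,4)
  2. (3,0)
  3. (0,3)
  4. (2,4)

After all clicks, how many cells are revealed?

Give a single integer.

Click 1 (0,4) count=1: revealed 1 new [(0,4)] -> total=1
Click 2 (3,0) count=3: revealed 1 new [(3,0)] -> total=2
Click 3 (0,3) count=0: revealed 8 new [(0,2) (0,3) (1,2) (1,3) (1,4) (2,2) (2,3) (2,4)] -> total=10
Click 4 (2,4) count=1: revealed 0 new [(none)] -> total=10

Answer: 10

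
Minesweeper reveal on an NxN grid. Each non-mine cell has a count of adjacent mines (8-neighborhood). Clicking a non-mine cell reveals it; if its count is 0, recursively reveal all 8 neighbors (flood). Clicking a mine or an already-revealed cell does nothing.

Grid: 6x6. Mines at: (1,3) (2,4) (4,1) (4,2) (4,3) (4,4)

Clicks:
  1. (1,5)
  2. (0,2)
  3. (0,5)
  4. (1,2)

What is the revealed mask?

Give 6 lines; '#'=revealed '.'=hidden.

Click 1 (1,5) count=1: revealed 1 new [(1,5)] -> total=1
Click 2 (0,2) count=1: revealed 1 new [(0,2)] -> total=2
Click 3 (0,5) count=0: revealed 3 new [(0,4) (0,5) (1,4)] -> total=5
Click 4 (1,2) count=1: revealed 1 new [(1,2)] -> total=6

Answer: ..#.##
..#.##
......
......
......
......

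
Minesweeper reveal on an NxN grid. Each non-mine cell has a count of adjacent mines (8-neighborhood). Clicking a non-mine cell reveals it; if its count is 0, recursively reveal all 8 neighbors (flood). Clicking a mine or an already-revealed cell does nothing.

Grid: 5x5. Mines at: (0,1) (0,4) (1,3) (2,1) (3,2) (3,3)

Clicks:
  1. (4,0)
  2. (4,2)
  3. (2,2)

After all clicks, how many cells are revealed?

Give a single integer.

Click 1 (4,0) count=0: revealed 4 new [(3,0) (3,1) (4,0) (4,1)] -> total=4
Click 2 (4,2) count=2: revealed 1 new [(4,2)] -> total=5
Click 3 (2,2) count=4: revealed 1 new [(2,2)] -> total=6

Answer: 6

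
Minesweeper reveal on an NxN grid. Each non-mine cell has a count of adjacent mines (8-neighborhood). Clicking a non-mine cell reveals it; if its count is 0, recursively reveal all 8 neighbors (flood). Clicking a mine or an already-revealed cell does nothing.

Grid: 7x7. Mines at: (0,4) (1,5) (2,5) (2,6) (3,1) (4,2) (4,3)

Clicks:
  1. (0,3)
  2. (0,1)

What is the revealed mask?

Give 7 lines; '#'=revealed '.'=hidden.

Answer: ####...
#####..
#####..
..###..
.......
.......
.......

Derivation:
Click 1 (0,3) count=1: revealed 1 new [(0,3)] -> total=1
Click 2 (0,1) count=0: revealed 16 new [(0,0) (0,1) (0,2) (1,0) (1,1) (1,2) (1,3) (1,4) (2,0) (2,1) (2,2) (2,3) (2,4) (3,2) (3,3) (3,4)] -> total=17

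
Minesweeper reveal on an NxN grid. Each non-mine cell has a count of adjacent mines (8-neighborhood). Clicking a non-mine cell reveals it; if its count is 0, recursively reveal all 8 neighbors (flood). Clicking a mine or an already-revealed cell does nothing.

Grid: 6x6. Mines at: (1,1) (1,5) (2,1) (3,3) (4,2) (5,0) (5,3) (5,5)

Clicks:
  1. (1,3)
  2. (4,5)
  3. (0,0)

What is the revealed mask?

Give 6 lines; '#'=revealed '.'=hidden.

Click 1 (1,3) count=0: revealed 9 new [(0,2) (0,3) (0,4) (1,2) (1,3) (1,4) (2,2) (2,3) (2,4)] -> total=9
Click 2 (4,5) count=1: revealed 1 new [(4,5)] -> total=10
Click 3 (0,0) count=1: revealed 1 new [(0,0)] -> total=11

Answer: #.###.
..###.
..###.
......
.....#
......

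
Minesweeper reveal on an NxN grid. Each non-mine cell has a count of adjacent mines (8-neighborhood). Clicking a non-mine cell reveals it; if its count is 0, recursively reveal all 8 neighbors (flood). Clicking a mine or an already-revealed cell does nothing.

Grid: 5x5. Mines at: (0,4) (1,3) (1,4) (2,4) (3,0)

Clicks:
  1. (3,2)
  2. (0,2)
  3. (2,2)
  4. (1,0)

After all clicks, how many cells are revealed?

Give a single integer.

Answer: 18

Derivation:
Click 1 (3,2) count=0: revealed 11 new [(2,1) (2,2) (2,3) (3,1) (3,2) (3,3) (3,4) (4,1) (4,2) (4,3) (4,4)] -> total=11
Click 2 (0,2) count=1: revealed 1 new [(0,2)] -> total=12
Click 3 (2,2) count=1: revealed 0 new [(none)] -> total=12
Click 4 (1,0) count=0: revealed 6 new [(0,0) (0,1) (1,0) (1,1) (1,2) (2,0)] -> total=18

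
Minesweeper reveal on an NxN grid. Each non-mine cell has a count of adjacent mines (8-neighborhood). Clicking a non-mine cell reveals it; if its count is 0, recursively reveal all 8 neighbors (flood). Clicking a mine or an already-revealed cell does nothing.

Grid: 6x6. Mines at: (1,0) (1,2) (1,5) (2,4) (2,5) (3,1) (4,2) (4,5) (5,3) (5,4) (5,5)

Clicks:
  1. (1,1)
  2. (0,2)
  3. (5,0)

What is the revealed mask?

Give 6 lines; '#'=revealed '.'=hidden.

Click 1 (1,1) count=2: revealed 1 new [(1,1)] -> total=1
Click 2 (0,2) count=1: revealed 1 new [(0,2)] -> total=2
Click 3 (5,0) count=0: revealed 4 new [(4,0) (4,1) (5,0) (5,1)] -> total=6

Answer: ..#...
.#....
......
......
##....
##....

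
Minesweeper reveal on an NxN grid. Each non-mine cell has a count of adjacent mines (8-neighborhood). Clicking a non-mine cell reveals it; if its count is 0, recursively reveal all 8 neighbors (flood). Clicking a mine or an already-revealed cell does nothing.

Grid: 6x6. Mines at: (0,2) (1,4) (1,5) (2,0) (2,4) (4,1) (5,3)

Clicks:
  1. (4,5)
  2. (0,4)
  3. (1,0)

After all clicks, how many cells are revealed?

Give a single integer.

Click 1 (4,5) count=0: revealed 6 new [(3,4) (3,5) (4,4) (4,5) (5,4) (5,5)] -> total=6
Click 2 (0,4) count=2: revealed 1 new [(0,4)] -> total=7
Click 3 (1,0) count=1: revealed 1 new [(1,0)] -> total=8

Answer: 8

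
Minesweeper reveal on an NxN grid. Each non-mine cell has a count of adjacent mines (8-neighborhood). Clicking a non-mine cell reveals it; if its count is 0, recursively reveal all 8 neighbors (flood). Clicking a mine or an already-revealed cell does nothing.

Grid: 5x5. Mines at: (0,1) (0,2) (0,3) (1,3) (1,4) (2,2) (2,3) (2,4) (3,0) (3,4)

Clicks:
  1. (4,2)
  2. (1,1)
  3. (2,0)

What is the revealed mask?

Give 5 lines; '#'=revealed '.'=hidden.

Click 1 (4,2) count=0: revealed 6 new [(3,1) (3,2) (3,3) (4,1) (4,2) (4,3)] -> total=6
Click 2 (1,1) count=3: revealed 1 new [(1,1)] -> total=7
Click 3 (2,0) count=1: revealed 1 new [(2,0)] -> total=8

Answer: .....
.#...
#....
.###.
.###.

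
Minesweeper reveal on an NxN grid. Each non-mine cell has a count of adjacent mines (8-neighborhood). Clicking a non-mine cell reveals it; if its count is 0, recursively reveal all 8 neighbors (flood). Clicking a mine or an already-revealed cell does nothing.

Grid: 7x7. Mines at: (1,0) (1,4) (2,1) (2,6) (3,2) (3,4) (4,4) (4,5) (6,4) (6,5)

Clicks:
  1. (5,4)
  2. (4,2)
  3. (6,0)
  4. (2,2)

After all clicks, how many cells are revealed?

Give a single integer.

Click 1 (5,4) count=4: revealed 1 new [(5,4)] -> total=1
Click 2 (4,2) count=1: revealed 1 new [(4,2)] -> total=2
Click 3 (6,0) count=0: revealed 13 new [(3,0) (3,1) (4,0) (4,1) (4,3) (5,0) (5,1) (5,2) (5,3) (6,0) (6,1) (6,2) (6,3)] -> total=15
Click 4 (2,2) count=2: revealed 1 new [(2,2)] -> total=16

Answer: 16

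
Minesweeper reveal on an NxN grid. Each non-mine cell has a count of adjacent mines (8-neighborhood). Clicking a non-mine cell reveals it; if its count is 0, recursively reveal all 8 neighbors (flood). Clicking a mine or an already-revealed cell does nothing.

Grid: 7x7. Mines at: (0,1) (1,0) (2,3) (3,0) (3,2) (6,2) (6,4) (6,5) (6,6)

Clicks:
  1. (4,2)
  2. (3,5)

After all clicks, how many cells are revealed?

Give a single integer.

Answer: 26

Derivation:
Click 1 (4,2) count=1: revealed 1 new [(4,2)] -> total=1
Click 2 (3,5) count=0: revealed 25 new [(0,2) (0,3) (0,4) (0,5) (0,6) (1,2) (1,3) (1,4) (1,5) (1,6) (2,4) (2,5) (2,6) (3,3) (3,4) (3,5) (3,6) (4,3) (4,4) (4,5) (4,6) (5,3) (5,4) (5,5) (5,6)] -> total=26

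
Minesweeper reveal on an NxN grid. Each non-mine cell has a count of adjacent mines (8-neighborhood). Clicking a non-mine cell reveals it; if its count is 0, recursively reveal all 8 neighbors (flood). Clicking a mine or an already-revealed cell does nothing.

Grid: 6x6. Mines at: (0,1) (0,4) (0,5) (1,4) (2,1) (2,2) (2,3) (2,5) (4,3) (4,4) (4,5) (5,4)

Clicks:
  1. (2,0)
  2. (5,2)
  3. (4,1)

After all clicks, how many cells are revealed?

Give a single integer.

Click 1 (2,0) count=1: revealed 1 new [(2,0)] -> total=1
Click 2 (5,2) count=1: revealed 1 new [(5,2)] -> total=2
Click 3 (4,1) count=0: revealed 8 new [(3,0) (3,1) (3,2) (4,0) (4,1) (4,2) (5,0) (5,1)] -> total=10

Answer: 10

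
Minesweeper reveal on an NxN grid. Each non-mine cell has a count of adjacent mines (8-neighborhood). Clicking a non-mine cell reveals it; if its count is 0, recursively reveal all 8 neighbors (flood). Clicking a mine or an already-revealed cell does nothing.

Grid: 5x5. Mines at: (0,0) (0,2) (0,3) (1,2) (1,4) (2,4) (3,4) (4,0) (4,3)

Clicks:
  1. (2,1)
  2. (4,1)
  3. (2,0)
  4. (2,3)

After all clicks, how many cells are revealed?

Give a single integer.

Click 1 (2,1) count=1: revealed 1 new [(2,1)] -> total=1
Click 2 (4,1) count=1: revealed 1 new [(4,1)] -> total=2
Click 3 (2,0) count=0: revealed 5 new [(1,0) (1,1) (2,0) (3,0) (3,1)] -> total=7
Click 4 (2,3) count=4: revealed 1 new [(2,3)] -> total=8

Answer: 8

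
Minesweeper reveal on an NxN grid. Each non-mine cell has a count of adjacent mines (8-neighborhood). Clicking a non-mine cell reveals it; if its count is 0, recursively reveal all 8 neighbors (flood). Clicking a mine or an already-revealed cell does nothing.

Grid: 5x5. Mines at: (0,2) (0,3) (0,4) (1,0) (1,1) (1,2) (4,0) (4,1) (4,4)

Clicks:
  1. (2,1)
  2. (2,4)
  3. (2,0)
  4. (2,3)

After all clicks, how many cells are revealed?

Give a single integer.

Answer: 8

Derivation:
Click 1 (2,1) count=3: revealed 1 new [(2,1)] -> total=1
Click 2 (2,4) count=0: revealed 6 new [(1,3) (1,4) (2,3) (2,4) (3,3) (3,4)] -> total=7
Click 3 (2,0) count=2: revealed 1 new [(2,0)] -> total=8
Click 4 (2,3) count=1: revealed 0 new [(none)] -> total=8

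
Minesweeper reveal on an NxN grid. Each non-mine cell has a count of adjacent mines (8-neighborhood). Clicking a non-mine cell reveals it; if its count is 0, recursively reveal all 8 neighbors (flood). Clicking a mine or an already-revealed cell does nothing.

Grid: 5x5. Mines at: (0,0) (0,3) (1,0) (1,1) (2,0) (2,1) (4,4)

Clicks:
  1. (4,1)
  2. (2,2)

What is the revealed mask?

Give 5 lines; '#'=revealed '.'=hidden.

Answer: .....
.....
..#..
####.
####.

Derivation:
Click 1 (4,1) count=0: revealed 8 new [(3,0) (3,1) (3,2) (3,3) (4,0) (4,1) (4,2) (4,3)] -> total=8
Click 2 (2,2) count=2: revealed 1 new [(2,2)] -> total=9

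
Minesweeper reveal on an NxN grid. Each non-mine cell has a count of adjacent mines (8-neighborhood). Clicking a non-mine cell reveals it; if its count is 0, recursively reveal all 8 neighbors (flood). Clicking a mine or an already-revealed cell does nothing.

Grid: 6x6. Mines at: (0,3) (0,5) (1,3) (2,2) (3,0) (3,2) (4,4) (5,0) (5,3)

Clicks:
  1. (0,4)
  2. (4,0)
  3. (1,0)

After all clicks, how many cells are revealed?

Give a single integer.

Answer: 10

Derivation:
Click 1 (0,4) count=3: revealed 1 new [(0,4)] -> total=1
Click 2 (4,0) count=2: revealed 1 new [(4,0)] -> total=2
Click 3 (1,0) count=0: revealed 8 new [(0,0) (0,1) (0,2) (1,0) (1,1) (1,2) (2,0) (2,1)] -> total=10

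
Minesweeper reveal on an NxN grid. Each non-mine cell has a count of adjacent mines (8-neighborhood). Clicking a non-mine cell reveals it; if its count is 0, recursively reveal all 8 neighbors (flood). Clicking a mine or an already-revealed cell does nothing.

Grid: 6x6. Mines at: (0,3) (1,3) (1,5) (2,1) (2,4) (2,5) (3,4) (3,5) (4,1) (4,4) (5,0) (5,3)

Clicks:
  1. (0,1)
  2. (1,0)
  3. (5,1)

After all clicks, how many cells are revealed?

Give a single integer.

Click 1 (0,1) count=0: revealed 6 new [(0,0) (0,1) (0,2) (1,0) (1,1) (1,2)] -> total=6
Click 2 (1,0) count=1: revealed 0 new [(none)] -> total=6
Click 3 (5,1) count=2: revealed 1 new [(5,1)] -> total=7

Answer: 7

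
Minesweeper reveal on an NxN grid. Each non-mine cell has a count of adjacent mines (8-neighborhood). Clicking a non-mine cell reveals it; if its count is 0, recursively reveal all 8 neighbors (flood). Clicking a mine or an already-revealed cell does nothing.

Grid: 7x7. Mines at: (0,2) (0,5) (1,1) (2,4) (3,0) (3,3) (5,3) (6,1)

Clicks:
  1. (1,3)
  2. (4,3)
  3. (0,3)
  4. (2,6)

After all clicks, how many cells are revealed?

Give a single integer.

Click 1 (1,3) count=2: revealed 1 new [(1,3)] -> total=1
Click 2 (4,3) count=2: revealed 1 new [(4,3)] -> total=2
Click 3 (0,3) count=1: revealed 1 new [(0,3)] -> total=3
Click 4 (2,6) count=0: revealed 16 new [(1,5) (1,6) (2,5) (2,6) (3,4) (3,5) (3,6) (4,4) (4,5) (4,6) (5,4) (5,5) (5,6) (6,4) (6,5) (6,6)] -> total=19

Answer: 19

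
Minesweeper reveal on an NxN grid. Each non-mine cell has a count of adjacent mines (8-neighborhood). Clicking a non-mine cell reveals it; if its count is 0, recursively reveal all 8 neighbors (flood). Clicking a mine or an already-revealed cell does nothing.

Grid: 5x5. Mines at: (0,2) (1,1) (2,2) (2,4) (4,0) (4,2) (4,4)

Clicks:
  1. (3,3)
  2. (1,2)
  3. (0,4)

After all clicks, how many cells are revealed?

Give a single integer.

Click 1 (3,3) count=4: revealed 1 new [(3,3)] -> total=1
Click 2 (1,2) count=3: revealed 1 new [(1,2)] -> total=2
Click 3 (0,4) count=0: revealed 4 new [(0,3) (0,4) (1,3) (1,4)] -> total=6

Answer: 6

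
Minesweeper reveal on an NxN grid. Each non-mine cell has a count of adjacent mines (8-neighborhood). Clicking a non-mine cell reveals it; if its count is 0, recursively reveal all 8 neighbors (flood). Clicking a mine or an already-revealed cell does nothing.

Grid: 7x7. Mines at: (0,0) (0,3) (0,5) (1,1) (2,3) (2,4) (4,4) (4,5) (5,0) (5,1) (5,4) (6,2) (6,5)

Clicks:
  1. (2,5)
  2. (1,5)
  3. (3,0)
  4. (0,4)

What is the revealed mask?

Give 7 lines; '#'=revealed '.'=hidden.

Answer: ....#..
.....#.
###..#.
###....
###....
.......
.......

Derivation:
Click 1 (2,5) count=1: revealed 1 new [(2,5)] -> total=1
Click 2 (1,5) count=2: revealed 1 new [(1,5)] -> total=2
Click 3 (3,0) count=0: revealed 9 new [(2,0) (2,1) (2,2) (3,0) (3,1) (3,2) (4,0) (4,1) (4,2)] -> total=11
Click 4 (0,4) count=2: revealed 1 new [(0,4)] -> total=12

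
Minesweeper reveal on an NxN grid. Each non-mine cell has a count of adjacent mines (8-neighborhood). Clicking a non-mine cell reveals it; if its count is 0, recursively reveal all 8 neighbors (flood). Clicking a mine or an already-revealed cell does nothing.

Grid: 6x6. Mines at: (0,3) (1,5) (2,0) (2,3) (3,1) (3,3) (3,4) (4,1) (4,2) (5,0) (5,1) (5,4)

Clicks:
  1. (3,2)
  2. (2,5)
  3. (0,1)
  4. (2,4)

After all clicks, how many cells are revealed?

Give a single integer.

Click 1 (3,2) count=5: revealed 1 new [(3,2)] -> total=1
Click 2 (2,5) count=2: revealed 1 new [(2,5)] -> total=2
Click 3 (0,1) count=0: revealed 6 new [(0,0) (0,1) (0,2) (1,0) (1,1) (1,2)] -> total=8
Click 4 (2,4) count=4: revealed 1 new [(2,4)] -> total=9

Answer: 9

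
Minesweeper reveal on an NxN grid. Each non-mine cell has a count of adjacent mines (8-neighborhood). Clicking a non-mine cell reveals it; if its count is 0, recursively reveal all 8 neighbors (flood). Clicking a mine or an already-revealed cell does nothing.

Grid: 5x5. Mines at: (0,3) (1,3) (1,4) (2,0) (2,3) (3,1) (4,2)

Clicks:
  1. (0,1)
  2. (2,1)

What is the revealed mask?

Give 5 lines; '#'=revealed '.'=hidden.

Click 1 (0,1) count=0: revealed 6 new [(0,0) (0,1) (0,2) (1,0) (1,1) (1,2)] -> total=6
Click 2 (2,1) count=2: revealed 1 new [(2,1)] -> total=7

Answer: ###..
###..
.#...
.....
.....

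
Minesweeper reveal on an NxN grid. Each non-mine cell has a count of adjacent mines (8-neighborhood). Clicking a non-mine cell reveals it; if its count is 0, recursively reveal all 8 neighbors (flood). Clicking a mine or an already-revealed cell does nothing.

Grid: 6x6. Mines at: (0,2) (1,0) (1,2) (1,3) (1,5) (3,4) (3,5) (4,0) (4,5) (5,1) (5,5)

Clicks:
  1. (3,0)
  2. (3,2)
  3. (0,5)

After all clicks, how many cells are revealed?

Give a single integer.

Click 1 (3,0) count=1: revealed 1 new [(3,0)] -> total=1
Click 2 (3,2) count=0: revealed 9 new [(2,1) (2,2) (2,3) (3,1) (3,2) (3,3) (4,1) (4,2) (4,3)] -> total=10
Click 3 (0,5) count=1: revealed 1 new [(0,5)] -> total=11

Answer: 11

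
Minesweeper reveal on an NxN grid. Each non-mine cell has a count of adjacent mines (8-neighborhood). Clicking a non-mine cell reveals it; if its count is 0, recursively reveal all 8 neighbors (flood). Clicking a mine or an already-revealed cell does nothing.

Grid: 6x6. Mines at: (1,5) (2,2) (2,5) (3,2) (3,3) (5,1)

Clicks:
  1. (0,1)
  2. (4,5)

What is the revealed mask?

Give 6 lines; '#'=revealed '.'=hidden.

Answer: #####.
#####.
##....
##..##
######
..####

Derivation:
Click 1 (0,1) count=0: revealed 16 new [(0,0) (0,1) (0,2) (0,3) (0,4) (1,0) (1,1) (1,2) (1,3) (1,4) (2,0) (2,1) (3,0) (3,1) (4,0) (4,1)] -> total=16
Click 2 (4,5) count=0: revealed 10 new [(3,4) (3,5) (4,2) (4,3) (4,4) (4,5) (5,2) (5,3) (5,4) (5,5)] -> total=26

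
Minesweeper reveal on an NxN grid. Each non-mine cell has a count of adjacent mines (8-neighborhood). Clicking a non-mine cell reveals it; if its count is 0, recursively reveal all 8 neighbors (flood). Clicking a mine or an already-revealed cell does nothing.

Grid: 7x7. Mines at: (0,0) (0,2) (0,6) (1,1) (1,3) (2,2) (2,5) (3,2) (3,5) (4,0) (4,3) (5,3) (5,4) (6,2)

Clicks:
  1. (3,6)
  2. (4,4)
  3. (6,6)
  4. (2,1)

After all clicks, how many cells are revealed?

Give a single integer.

Click 1 (3,6) count=2: revealed 1 new [(3,6)] -> total=1
Click 2 (4,4) count=4: revealed 1 new [(4,4)] -> total=2
Click 3 (6,6) count=0: revealed 6 new [(4,5) (4,6) (5,5) (5,6) (6,5) (6,6)] -> total=8
Click 4 (2,1) count=3: revealed 1 new [(2,1)] -> total=9

Answer: 9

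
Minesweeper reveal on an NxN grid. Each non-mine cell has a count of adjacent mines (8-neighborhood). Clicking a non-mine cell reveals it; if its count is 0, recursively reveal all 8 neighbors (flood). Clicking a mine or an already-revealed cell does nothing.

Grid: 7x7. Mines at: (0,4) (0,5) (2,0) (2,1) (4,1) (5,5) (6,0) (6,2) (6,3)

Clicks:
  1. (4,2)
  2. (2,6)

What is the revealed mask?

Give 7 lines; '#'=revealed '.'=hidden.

Click 1 (4,2) count=1: revealed 1 new [(4,2)] -> total=1
Click 2 (2,6) count=0: revealed 22 new [(1,2) (1,3) (1,4) (1,5) (1,6) (2,2) (2,3) (2,4) (2,5) (2,6) (3,2) (3,3) (3,4) (3,5) (3,6) (4,3) (4,4) (4,5) (4,6) (5,2) (5,3) (5,4)] -> total=23

Answer: .......
..#####
..#####
..#####
..#####
..###..
.......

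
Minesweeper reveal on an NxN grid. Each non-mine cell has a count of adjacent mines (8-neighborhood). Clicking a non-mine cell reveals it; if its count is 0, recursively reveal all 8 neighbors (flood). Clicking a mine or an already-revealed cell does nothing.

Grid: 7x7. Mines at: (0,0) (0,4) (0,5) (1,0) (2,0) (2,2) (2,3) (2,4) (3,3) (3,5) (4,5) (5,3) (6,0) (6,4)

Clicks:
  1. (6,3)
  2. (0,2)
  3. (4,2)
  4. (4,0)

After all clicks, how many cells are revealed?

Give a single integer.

Click 1 (6,3) count=2: revealed 1 new [(6,3)] -> total=1
Click 2 (0,2) count=0: revealed 6 new [(0,1) (0,2) (0,3) (1,1) (1,2) (1,3)] -> total=7
Click 3 (4,2) count=2: revealed 1 new [(4,2)] -> total=8
Click 4 (4,0) count=0: revealed 8 new [(3,0) (3,1) (3,2) (4,0) (4,1) (5,0) (5,1) (5,2)] -> total=16

Answer: 16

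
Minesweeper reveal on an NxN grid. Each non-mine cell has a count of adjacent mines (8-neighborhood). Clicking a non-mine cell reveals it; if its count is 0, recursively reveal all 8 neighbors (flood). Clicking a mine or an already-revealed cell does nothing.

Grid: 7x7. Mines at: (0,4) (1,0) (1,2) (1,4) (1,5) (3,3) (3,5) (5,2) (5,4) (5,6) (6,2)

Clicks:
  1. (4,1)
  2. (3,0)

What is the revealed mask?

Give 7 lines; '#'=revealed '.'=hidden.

Click 1 (4,1) count=1: revealed 1 new [(4,1)] -> total=1
Click 2 (3,0) count=0: revealed 12 new [(2,0) (2,1) (2,2) (3,0) (3,1) (3,2) (4,0) (4,2) (5,0) (5,1) (6,0) (6,1)] -> total=13

Answer: .......
.......
###....
###....
###....
##.....
##.....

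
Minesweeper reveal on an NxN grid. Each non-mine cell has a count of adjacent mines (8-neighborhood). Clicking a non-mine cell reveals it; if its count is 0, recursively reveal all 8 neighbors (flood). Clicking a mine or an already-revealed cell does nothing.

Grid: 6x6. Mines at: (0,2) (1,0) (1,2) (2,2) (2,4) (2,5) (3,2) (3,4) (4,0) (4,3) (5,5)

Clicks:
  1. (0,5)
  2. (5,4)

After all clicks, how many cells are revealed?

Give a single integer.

Click 1 (0,5) count=0: revealed 6 new [(0,3) (0,4) (0,5) (1,3) (1,4) (1,5)] -> total=6
Click 2 (5,4) count=2: revealed 1 new [(5,4)] -> total=7

Answer: 7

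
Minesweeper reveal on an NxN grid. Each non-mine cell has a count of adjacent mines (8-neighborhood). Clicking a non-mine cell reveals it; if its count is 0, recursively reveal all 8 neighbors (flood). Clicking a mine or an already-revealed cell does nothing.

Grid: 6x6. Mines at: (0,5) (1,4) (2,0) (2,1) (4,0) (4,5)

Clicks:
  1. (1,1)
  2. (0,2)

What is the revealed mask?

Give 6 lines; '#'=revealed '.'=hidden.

Answer: ####..
####..
......
......
......
......

Derivation:
Click 1 (1,1) count=2: revealed 1 new [(1,1)] -> total=1
Click 2 (0,2) count=0: revealed 7 new [(0,0) (0,1) (0,2) (0,3) (1,0) (1,2) (1,3)] -> total=8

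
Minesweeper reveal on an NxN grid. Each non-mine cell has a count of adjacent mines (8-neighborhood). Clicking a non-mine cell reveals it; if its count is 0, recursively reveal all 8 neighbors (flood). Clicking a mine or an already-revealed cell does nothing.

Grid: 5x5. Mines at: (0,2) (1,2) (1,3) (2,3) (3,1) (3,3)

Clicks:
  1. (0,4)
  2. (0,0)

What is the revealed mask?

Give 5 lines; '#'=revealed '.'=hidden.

Click 1 (0,4) count=1: revealed 1 new [(0,4)] -> total=1
Click 2 (0,0) count=0: revealed 6 new [(0,0) (0,1) (1,0) (1,1) (2,0) (2,1)] -> total=7

Answer: ##..#
##...
##...
.....
.....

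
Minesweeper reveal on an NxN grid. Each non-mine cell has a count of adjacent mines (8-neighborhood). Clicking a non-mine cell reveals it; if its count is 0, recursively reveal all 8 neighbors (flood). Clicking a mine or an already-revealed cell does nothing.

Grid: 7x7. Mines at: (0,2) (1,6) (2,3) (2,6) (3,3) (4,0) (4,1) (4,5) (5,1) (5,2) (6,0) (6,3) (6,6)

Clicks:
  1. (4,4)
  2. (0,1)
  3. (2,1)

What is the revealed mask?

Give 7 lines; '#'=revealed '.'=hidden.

Click 1 (4,4) count=2: revealed 1 new [(4,4)] -> total=1
Click 2 (0,1) count=1: revealed 1 new [(0,1)] -> total=2
Click 3 (2,1) count=0: revealed 10 new [(0,0) (1,0) (1,1) (1,2) (2,0) (2,1) (2,2) (3,0) (3,1) (3,2)] -> total=12

Answer: ##.....
###....
###....
###....
....#..
.......
.......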